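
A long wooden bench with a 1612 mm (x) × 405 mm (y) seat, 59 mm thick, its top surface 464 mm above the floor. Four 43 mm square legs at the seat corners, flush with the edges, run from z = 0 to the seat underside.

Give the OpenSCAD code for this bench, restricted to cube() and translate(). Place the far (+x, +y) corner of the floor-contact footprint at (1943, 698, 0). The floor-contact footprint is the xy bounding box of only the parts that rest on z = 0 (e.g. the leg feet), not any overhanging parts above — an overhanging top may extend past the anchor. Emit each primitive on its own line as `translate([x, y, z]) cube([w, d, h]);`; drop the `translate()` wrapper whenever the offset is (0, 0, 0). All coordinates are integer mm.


translate([331, 293, 405]) cube([1612, 405, 59]);
translate([331, 293, 0]) cube([43, 43, 405]);
translate([331, 655, 0]) cube([43, 43, 405]);
translate([1900, 293, 0]) cube([43, 43, 405]);
translate([1900, 655, 0]) cube([43, 43, 405]);


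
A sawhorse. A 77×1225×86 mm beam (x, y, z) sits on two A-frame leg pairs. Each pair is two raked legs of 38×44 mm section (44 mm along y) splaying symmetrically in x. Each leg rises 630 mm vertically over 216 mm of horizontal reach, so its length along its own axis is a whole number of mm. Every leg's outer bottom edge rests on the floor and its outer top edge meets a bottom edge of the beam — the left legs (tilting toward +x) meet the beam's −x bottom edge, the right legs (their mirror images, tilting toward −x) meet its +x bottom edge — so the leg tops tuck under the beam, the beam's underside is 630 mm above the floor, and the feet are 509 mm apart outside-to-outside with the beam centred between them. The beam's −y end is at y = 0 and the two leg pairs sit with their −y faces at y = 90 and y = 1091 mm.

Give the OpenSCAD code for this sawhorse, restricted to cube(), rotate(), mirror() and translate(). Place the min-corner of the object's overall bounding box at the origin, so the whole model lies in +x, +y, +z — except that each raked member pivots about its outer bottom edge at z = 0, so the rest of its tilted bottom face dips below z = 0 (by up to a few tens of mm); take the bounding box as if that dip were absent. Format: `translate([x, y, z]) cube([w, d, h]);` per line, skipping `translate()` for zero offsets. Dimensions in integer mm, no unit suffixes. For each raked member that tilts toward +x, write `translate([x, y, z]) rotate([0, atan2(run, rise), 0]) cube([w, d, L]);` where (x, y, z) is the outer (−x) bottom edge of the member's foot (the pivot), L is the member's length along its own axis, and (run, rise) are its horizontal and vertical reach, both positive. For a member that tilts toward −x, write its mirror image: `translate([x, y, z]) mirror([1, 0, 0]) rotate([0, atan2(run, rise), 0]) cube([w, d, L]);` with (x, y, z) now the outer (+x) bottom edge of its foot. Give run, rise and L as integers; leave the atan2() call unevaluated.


translate([216, 0, 630]) cube([77, 1225, 86]);
translate([0, 90, 0]) rotate([0, atan2(216, 630), 0]) cube([38, 44, 666]);
translate([509, 90, 0]) mirror([1, 0, 0]) rotate([0, atan2(216, 630), 0]) cube([38, 44, 666]);
translate([0, 1091, 0]) rotate([0, atan2(216, 630), 0]) cube([38, 44, 666]);
translate([509, 1091, 0]) mirror([1, 0, 0]) rotate([0, atan2(216, 630), 0]) cube([38, 44, 666]);


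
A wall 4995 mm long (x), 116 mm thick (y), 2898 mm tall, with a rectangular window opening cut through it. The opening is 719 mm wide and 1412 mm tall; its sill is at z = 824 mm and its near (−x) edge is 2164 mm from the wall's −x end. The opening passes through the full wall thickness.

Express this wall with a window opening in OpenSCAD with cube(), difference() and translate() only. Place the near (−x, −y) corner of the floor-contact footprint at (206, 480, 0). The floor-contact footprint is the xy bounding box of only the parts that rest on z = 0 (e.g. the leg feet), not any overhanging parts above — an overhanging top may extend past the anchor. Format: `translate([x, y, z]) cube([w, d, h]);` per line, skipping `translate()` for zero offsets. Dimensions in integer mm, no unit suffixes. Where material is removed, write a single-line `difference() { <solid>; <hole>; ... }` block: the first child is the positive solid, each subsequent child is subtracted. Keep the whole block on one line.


difference() { translate([206, 480, 0]) cube([4995, 116, 2898]); translate([2370, 480, 824]) cube([719, 116, 1412]); }


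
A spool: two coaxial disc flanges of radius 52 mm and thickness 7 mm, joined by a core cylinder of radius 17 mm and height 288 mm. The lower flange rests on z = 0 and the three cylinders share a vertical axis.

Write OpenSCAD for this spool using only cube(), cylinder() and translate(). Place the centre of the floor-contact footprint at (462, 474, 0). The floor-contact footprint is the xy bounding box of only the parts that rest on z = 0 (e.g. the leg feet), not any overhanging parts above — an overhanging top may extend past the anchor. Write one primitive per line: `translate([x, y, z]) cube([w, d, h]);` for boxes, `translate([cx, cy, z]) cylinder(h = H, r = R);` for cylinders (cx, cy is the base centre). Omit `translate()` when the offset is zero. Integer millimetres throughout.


translate([462, 474, 0]) cylinder(h = 7, r = 52);
translate([462, 474, 7]) cylinder(h = 288, r = 17);
translate([462, 474, 295]) cylinder(h = 7, r = 52);


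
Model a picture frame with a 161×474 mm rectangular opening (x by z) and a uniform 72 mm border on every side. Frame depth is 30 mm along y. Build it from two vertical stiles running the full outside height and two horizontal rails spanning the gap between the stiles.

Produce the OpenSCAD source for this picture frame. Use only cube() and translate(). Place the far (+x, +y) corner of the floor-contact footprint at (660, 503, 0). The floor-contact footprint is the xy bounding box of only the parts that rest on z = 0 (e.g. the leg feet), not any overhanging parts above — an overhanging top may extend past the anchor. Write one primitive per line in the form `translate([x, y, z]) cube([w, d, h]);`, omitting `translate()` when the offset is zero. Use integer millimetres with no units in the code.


translate([355, 473, 0]) cube([72, 30, 618]);
translate([588, 473, 0]) cube([72, 30, 618]);
translate([427, 473, 0]) cube([161, 30, 72]);
translate([427, 473, 546]) cube([161, 30, 72]);


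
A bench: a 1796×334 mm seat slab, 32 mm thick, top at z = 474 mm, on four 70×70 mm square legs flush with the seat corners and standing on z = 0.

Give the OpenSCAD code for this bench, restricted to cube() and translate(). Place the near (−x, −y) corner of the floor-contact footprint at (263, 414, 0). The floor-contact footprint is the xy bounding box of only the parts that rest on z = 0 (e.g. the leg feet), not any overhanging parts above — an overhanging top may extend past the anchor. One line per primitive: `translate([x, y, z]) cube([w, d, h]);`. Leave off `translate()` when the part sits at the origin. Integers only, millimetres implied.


translate([263, 414, 442]) cube([1796, 334, 32]);
translate([263, 414, 0]) cube([70, 70, 442]);
translate([263, 678, 0]) cube([70, 70, 442]);
translate([1989, 414, 0]) cube([70, 70, 442]);
translate([1989, 678, 0]) cube([70, 70, 442]);


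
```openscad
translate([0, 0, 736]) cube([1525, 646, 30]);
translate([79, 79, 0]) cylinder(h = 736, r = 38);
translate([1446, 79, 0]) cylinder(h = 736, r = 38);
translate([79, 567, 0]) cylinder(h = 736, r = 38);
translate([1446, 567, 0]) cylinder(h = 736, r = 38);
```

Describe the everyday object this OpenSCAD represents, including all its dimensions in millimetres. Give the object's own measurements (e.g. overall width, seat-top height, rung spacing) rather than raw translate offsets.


A rectangular dining table. The top is 1525×646×30 mm with its upper surface at z = 766 mm. It stands on four round legs of 76 mm diameter, each leg's bounding box inset 41 mm from the nearest pair of top edges, running from the floor to the underside of the top.


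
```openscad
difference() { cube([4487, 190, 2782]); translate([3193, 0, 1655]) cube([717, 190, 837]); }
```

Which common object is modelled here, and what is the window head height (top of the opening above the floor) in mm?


A wall with a window opening. The window head height is 2492 mm.

A wall with a rectangular opening subtracted — a window. Sill at z = 1655, opening 837 mm tall, so the head is at 1655 + 837 = 2492 mm.


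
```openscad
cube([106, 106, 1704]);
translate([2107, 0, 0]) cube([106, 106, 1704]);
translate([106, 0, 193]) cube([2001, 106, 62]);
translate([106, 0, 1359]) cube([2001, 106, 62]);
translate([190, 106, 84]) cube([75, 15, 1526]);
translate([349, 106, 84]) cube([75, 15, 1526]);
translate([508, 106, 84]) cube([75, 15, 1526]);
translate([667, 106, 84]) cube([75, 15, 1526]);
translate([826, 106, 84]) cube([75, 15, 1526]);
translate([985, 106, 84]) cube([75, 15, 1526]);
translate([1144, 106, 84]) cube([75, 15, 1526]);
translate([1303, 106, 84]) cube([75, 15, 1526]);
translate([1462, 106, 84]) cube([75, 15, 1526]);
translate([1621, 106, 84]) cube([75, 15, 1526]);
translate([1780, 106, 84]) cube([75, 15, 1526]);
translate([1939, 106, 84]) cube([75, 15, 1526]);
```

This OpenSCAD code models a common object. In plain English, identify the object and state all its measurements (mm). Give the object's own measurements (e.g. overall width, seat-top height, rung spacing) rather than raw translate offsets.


A fence section. Two 106×106 mm posts, 1704 mm tall, stand on the floor with a clear span of 2001 mm between their inner faces. Two horizontal rails of 106×62 mm section span the gap between the posts with their undersides at z = 193 mm and z = 1359 mm, flush with the posts' −y face. 12 pickets, each 75 mm wide, 15 mm thick and 1526 mm tall, are fixed to the +y face of the rails with their bottoms at z = 84 mm, spaced across the span with a 84 mm gap after the −x post and between neighbouring pickets, with 93 mm left before the +x post.


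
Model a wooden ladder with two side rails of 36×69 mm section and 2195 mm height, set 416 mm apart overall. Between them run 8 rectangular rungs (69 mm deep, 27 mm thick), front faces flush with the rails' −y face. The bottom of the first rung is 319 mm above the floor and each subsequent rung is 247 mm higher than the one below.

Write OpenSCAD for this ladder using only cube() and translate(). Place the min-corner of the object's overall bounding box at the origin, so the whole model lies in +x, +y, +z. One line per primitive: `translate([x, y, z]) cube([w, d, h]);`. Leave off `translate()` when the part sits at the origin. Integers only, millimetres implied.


// rung span = 416 - 2*36 = 344
// rung[k] z = 319 + k*247
cube([36, 69, 2195]);
translate([380, 0, 0]) cube([36, 69, 2195]);
translate([36, 0, 319]) cube([344, 69, 27]);
translate([36, 0, 566]) cube([344, 69, 27]);
translate([36, 0, 813]) cube([344, 69, 27]);
translate([36, 0, 1060]) cube([344, 69, 27]);
translate([36, 0, 1307]) cube([344, 69, 27]);
translate([36, 0, 1554]) cube([344, 69, 27]);
translate([36, 0, 1801]) cube([344, 69, 27]);
translate([36, 0, 2048]) cube([344, 69, 27]);


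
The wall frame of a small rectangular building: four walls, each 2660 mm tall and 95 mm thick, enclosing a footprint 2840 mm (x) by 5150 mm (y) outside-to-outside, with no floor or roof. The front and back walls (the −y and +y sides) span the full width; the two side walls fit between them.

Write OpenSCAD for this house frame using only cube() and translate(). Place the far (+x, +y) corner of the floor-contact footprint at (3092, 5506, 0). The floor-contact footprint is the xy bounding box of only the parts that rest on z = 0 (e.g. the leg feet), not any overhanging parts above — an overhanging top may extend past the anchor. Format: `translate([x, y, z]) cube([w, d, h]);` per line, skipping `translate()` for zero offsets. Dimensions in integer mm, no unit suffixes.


translate([252, 356, 0]) cube([2840, 95, 2660]);
translate([252, 5411, 0]) cube([2840, 95, 2660]);
translate([252, 451, 0]) cube([95, 4960, 2660]);
translate([2997, 451, 0]) cube([95, 4960, 2660]);


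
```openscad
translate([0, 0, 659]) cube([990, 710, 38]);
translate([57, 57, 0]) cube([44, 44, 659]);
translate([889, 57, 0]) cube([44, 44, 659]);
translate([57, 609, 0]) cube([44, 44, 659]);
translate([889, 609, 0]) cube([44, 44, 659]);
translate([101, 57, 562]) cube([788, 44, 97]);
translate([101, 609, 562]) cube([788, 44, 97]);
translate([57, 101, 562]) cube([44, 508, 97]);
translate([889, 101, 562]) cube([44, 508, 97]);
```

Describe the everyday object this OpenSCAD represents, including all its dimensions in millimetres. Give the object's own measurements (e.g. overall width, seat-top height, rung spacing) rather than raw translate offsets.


A table: top 990 mm (x) × 710 mm (y), 38 mm thick, upper face at z = 697 mm, on four 44×44 mm square legs, each inset 57 mm from the nearest pair of top edges from z = 0 to the bottom of the top. Four apron rails, 44 mm thick and 97 mm tall, run between adjacent legs with their top edges flush with the underside of the top and their outer faces flush with the legs' outer faces.


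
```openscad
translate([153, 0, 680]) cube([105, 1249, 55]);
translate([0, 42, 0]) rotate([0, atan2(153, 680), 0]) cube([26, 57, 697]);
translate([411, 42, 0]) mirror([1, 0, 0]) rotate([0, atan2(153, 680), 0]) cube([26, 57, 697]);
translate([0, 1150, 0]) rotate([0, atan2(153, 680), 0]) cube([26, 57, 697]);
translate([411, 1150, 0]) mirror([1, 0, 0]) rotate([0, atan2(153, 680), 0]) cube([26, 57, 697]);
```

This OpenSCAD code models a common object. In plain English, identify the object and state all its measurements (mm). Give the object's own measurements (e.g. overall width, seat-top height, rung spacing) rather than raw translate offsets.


A sawhorse. A 105×1249×55 mm beam (x, y, z) sits on two A-frame leg pairs. Each pair is two raked legs of 26×57 mm section (57 mm along y) splaying symmetrically in x. Each leg rises 680 mm vertically over 153 mm of horizontal reach and is 697 mm long along its own axis. Every leg's outer bottom edge rests on the floor and its outer top edge meets a bottom edge of the beam — the left legs (tilting toward +x) meet the beam's −x bottom edge, the right legs (their mirror images, tilting toward −x) meet its +x bottom edge — so the leg tops tuck under the beam, the beam's underside is 680 mm above the floor, and the feet are 411 mm apart outside-to-outside with the beam centred between them. The two leg pairs are set in 42 mm from either end of the beam.


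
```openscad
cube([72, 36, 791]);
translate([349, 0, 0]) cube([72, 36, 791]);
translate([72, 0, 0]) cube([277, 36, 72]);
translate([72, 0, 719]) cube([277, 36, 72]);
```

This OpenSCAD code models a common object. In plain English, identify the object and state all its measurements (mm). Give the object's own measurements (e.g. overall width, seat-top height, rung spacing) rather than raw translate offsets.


A rectangular picture frame lying in the x–z plane (depth along y). The opening is 277 mm wide (x) by 647 mm tall (z), surrounded by a border 72 mm wide on all four sides. The frame is 36 mm deep and is made of two full-height vertical stiles with two horizontal rails fitted between them.


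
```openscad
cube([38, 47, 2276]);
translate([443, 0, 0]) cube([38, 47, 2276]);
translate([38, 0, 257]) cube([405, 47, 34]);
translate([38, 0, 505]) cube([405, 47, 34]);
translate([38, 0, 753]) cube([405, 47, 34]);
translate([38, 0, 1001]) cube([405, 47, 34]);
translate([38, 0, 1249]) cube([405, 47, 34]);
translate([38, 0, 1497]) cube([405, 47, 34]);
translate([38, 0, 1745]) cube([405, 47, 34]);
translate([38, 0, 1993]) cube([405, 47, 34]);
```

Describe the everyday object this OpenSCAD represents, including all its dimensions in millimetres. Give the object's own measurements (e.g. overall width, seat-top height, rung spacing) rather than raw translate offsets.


A straight ladder. Two 38×47 mm vertical rails, 2276 mm tall, stand 481 mm apart (outside-to-outside) with their front faces coplanar on the −y side. 8 rungs, each 47 mm deep and 34 mm tall, span between the inner faces of the rails, front faces flush with the rails. The lowest rung's underside is at z = 257 mm and rungs are spaced 248 mm apart (underside to underside).


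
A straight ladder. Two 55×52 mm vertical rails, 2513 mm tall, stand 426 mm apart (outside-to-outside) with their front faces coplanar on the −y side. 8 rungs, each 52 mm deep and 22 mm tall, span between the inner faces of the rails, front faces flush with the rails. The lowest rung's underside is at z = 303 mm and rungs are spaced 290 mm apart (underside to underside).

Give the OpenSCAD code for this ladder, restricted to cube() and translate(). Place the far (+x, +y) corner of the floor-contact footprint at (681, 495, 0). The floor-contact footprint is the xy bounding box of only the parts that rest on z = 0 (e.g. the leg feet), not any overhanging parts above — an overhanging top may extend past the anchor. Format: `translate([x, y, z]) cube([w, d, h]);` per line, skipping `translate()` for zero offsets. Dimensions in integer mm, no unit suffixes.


translate([255, 443, 0]) cube([55, 52, 2513]);
translate([626, 443, 0]) cube([55, 52, 2513]);
translate([310, 443, 303]) cube([316, 52, 22]);
translate([310, 443, 593]) cube([316, 52, 22]);
translate([310, 443, 883]) cube([316, 52, 22]);
translate([310, 443, 1173]) cube([316, 52, 22]);
translate([310, 443, 1463]) cube([316, 52, 22]);
translate([310, 443, 1753]) cube([316, 52, 22]);
translate([310, 443, 2043]) cube([316, 52, 22]);
translate([310, 443, 2333]) cube([316, 52, 22]);


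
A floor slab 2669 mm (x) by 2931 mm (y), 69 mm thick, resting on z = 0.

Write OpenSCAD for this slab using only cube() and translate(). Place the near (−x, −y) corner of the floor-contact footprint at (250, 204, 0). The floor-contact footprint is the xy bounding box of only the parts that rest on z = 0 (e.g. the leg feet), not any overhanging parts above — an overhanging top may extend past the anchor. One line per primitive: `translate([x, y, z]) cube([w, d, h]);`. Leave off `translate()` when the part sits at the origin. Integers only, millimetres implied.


translate([250, 204, 0]) cube([2669, 2931, 69]);


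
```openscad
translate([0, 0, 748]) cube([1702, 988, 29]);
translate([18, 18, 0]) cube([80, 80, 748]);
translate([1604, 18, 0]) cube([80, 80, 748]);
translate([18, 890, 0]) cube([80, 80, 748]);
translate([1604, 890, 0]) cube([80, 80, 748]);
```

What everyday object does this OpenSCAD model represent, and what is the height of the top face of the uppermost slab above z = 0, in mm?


A table. The table height is 777 mm.

A 1702×988×29 slab sits at z = 748 on four 80 mm square posts — a table. The top surface is at 748 + 29 = 777 mm.


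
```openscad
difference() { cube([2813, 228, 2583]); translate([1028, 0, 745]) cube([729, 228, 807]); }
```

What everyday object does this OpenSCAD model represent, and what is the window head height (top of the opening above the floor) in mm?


A wall with a window opening. The window head height is 1552 mm.

A wall with a rectangular opening subtracted — a window. Sill at z = 745, opening 807 mm tall, so the head is at 745 + 807 = 1552 mm.


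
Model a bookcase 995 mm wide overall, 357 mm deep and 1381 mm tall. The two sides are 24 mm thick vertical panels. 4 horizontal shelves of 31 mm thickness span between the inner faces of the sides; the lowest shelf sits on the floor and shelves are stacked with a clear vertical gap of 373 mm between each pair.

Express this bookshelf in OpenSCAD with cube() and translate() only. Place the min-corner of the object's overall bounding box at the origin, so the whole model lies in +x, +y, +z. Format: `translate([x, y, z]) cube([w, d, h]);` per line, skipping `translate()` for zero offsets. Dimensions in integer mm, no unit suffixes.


cube([24, 357, 1381]);
translate([971, 0, 0]) cube([24, 357, 1381]);
translate([24, 0, 0]) cube([947, 357, 31]);
translate([24, 0, 404]) cube([947, 357, 31]);
translate([24, 0, 808]) cube([947, 357, 31]);
translate([24, 0, 1212]) cube([947, 357, 31]);


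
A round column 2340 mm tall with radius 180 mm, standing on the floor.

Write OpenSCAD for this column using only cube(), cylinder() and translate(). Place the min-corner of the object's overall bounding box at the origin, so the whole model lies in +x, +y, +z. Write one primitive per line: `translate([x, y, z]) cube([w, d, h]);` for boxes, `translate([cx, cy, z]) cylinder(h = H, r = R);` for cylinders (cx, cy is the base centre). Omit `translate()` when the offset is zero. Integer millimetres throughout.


translate([180, 180, 0]) cylinder(h = 2340, r = 180);


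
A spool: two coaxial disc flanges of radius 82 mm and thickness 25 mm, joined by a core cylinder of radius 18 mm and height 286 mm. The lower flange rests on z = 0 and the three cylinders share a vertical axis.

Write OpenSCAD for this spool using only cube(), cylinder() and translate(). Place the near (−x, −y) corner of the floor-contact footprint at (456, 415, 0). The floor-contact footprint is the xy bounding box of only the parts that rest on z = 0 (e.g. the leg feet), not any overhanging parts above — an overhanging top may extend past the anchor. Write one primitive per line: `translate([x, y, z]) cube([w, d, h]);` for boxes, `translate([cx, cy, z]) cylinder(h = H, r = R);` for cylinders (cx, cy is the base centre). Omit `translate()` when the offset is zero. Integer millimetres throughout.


translate([538, 497, 0]) cylinder(h = 25, r = 82);
translate([538, 497, 25]) cylinder(h = 286, r = 18);
translate([538, 497, 311]) cylinder(h = 25, r = 82);


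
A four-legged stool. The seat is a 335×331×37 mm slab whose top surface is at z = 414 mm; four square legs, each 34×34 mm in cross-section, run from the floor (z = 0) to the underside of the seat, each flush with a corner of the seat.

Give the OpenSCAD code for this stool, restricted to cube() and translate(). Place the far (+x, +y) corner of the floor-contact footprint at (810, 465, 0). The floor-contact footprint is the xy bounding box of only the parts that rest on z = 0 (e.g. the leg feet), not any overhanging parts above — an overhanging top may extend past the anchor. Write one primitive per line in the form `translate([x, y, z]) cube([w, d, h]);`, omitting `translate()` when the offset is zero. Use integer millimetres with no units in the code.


// leg_h = 414 - 37 = 377
translate([475, 134, 377]) cube([335, 331, 37]);
translate([475, 134, 0]) cube([34, 34, 377]);
translate([776, 134, 0]) cube([34, 34, 377]);
translate([475, 431, 0]) cube([34, 34, 377]);
translate([776, 431, 0]) cube([34, 34, 377]);


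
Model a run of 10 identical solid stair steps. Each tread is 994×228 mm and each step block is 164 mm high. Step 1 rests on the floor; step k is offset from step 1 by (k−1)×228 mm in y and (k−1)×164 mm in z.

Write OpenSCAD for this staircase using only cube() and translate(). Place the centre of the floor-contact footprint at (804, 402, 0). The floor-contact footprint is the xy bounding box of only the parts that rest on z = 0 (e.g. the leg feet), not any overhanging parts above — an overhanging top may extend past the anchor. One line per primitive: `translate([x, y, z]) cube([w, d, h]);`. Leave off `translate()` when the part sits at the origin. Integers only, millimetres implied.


translate([307, 288, 0]) cube([994, 228, 164]);
translate([307, 516, 164]) cube([994, 228, 164]);
translate([307, 744, 328]) cube([994, 228, 164]);
translate([307, 972, 492]) cube([994, 228, 164]);
translate([307, 1200, 656]) cube([994, 228, 164]);
translate([307, 1428, 820]) cube([994, 228, 164]);
translate([307, 1656, 984]) cube([994, 228, 164]);
translate([307, 1884, 1148]) cube([994, 228, 164]);
translate([307, 2112, 1312]) cube([994, 228, 164]);
translate([307, 2340, 1476]) cube([994, 228, 164]);


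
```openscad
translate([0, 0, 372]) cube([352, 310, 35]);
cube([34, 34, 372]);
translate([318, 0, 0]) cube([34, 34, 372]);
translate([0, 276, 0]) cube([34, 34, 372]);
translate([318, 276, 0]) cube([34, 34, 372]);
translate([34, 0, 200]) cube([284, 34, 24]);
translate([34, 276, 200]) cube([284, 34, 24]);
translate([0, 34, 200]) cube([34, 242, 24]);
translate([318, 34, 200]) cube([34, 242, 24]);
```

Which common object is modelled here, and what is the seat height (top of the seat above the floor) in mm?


A stool. The seat height is 407 mm.

A 352×310×35 slab at z = 372 on four corner posts — a stool. The seat top is 372 + 35 = 407 mm.


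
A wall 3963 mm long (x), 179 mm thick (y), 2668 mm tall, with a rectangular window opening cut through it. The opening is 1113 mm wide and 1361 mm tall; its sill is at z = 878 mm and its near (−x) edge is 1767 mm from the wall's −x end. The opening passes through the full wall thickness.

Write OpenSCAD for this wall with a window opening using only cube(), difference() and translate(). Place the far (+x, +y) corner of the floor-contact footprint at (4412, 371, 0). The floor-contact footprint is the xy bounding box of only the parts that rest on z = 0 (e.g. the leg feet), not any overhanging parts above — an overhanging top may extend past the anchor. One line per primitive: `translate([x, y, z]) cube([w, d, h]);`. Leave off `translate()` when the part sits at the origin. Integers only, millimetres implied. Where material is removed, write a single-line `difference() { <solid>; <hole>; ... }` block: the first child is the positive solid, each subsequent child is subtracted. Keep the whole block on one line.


difference() { translate([449, 192, 0]) cube([3963, 179, 2668]); translate([2216, 192, 878]) cube([1113, 179, 1361]); }


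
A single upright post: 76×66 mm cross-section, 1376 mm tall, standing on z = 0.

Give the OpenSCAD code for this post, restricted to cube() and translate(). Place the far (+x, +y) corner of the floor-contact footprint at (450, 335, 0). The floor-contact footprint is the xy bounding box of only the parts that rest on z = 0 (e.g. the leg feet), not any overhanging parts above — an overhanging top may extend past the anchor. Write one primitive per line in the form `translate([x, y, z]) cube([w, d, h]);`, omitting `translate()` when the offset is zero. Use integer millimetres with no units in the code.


translate([374, 269, 0]) cube([76, 66, 1376]);


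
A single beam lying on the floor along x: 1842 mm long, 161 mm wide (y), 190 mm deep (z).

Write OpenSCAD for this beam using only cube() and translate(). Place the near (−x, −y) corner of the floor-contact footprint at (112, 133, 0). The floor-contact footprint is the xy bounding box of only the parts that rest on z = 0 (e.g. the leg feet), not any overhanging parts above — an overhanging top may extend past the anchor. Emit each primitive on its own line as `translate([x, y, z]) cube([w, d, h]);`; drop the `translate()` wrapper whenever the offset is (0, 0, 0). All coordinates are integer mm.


translate([112, 133, 0]) cube([1842, 161, 190]);


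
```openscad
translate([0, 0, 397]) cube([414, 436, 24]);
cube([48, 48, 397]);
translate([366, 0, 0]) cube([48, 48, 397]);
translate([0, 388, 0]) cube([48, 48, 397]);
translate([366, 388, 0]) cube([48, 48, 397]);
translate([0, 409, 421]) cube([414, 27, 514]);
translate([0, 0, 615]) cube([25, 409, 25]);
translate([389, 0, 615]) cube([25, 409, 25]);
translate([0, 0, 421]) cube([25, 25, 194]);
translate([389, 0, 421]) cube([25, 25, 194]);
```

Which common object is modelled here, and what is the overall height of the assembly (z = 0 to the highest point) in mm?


A chair. The overall height is 935 mm.

A slab on four corner posts with a tall panel at the back — a chair. The seat slab sits at z = 397 with thickness 24, and the 514 mm backrest starts at the seat top, so the overall height is 397 + 24 + 514 = 935 mm.


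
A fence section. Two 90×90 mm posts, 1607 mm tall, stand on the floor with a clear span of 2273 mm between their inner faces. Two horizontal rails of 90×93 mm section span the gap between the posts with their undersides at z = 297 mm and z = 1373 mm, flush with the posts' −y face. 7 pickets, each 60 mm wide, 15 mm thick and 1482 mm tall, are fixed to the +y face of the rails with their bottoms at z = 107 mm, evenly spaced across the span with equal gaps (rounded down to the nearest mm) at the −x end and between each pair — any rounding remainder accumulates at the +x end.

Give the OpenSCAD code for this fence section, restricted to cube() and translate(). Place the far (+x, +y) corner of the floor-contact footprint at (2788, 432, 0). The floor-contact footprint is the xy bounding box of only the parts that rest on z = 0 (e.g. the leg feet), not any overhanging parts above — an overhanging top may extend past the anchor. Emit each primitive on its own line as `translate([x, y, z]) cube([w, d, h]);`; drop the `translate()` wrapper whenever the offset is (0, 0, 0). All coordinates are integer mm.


translate([335, 342, 0]) cube([90, 90, 1607]);
translate([2698, 342, 0]) cube([90, 90, 1607]);
translate([425, 342, 297]) cube([2273, 90, 93]);
translate([425, 342, 1373]) cube([2273, 90, 93]);
translate([656, 432, 107]) cube([60, 15, 1482]);
translate([947, 432, 107]) cube([60, 15, 1482]);
translate([1238, 432, 107]) cube([60, 15, 1482]);
translate([1529, 432, 107]) cube([60, 15, 1482]);
translate([1820, 432, 107]) cube([60, 15, 1482]);
translate([2111, 432, 107]) cube([60, 15, 1482]);
translate([2402, 432, 107]) cube([60, 15, 1482]);


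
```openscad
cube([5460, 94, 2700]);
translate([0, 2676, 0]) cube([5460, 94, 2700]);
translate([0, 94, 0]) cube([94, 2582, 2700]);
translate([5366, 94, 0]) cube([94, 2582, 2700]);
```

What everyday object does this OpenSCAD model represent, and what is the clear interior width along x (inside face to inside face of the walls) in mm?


A house (or room) frame. The interior width is 5272 mm.

Four 2700 mm walls enclosing a rectangle with no floor or roof — a room or house frame. Outside width is 5460 mm and wall thickness is 94 mm, so the interior width is 5460 − 2 × 94 = 5272 mm.


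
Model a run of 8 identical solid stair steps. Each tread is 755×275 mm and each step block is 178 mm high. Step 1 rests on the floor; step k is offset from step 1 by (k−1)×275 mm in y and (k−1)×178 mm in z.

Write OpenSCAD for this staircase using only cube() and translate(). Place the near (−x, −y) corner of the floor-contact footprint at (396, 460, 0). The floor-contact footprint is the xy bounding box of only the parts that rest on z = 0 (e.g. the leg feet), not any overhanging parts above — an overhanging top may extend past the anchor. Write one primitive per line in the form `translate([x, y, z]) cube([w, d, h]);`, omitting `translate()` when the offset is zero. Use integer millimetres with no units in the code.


translate([396, 460, 0]) cube([755, 275, 178]);
translate([396, 735, 178]) cube([755, 275, 178]);
translate([396, 1010, 356]) cube([755, 275, 178]);
translate([396, 1285, 534]) cube([755, 275, 178]);
translate([396, 1560, 712]) cube([755, 275, 178]);
translate([396, 1835, 890]) cube([755, 275, 178]);
translate([396, 2110, 1068]) cube([755, 275, 178]);
translate([396, 2385, 1246]) cube([755, 275, 178]);


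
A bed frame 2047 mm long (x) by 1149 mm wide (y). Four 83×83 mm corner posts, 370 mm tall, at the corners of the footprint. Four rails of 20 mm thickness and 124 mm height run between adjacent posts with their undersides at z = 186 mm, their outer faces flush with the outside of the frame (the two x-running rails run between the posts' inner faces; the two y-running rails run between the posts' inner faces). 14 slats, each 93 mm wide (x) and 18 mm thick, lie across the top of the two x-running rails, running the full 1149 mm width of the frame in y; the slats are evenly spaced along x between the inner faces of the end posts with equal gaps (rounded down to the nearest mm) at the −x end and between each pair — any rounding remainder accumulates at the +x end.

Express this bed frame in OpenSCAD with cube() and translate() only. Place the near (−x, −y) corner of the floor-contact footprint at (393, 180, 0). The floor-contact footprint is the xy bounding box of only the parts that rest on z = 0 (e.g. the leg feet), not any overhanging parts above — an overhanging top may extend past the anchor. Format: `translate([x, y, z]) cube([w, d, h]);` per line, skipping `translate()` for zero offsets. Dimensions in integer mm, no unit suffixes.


// slat z = rail_z + rail_h = 186 + 124 = 310
// slat gap = ⌊(1881 − 14·93) / 15⌋ = 38
translate([393, 180, 0]) cube([83, 83, 370]);
translate([393, 1246, 0]) cube([83, 83, 370]);
translate([2357, 180, 0]) cube([83, 83, 370]);
translate([2357, 1246, 0]) cube([83, 83, 370]);
translate([476, 180, 186]) cube([1881, 20, 124]);
translate([476, 1309, 186]) cube([1881, 20, 124]);
translate([393, 263, 186]) cube([20, 983, 124]);
translate([2420, 263, 186]) cube([20, 983, 124]);
translate([514, 180, 310]) cube([93, 1149, 18]);
translate([645, 180, 310]) cube([93, 1149, 18]);
translate([776, 180, 310]) cube([93, 1149, 18]);
translate([907, 180, 310]) cube([93, 1149, 18]);
translate([1038, 180, 310]) cube([93, 1149, 18]);
translate([1169, 180, 310]) cube([93, 1149, 18]);
translate([1300, 180, 310]) cube([93, 1149, 18]);
translate([1431, 180, 310]) cube([93, 1149, 18]);
translate([1562, 180, 310]) cube([93, 1149, 18]);
translate([1693, 180, 310]) cube([93, 1149, 18]);
translate([1824, 180, 310]) cube([93, 1149, 18]);
translate([1955, 180, 310]) cube([93, 1149, 18]);
translate([2086, 180, 310]) cube([93, 1149, 18]);
translate([2217, 180, 310]) cube([93, 1149, 18]);


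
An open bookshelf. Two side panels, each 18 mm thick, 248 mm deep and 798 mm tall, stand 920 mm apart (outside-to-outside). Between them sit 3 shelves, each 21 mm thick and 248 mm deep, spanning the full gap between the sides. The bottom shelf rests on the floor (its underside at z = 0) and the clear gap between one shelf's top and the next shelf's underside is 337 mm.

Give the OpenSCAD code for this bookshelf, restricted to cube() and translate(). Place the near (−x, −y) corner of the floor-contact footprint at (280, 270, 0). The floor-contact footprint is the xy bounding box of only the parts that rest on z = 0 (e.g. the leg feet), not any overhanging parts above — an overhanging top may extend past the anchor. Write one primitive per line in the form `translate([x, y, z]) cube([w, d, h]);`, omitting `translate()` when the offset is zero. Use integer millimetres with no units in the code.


translate([280, 270, 0]) cube([18, 248, 798]);
translate([1182, 270, 0]) cube([18, 248, 798]);
translate([298, 270, 0]) cube([884, 248, 21]);
translate([298, 270, 358]) cube([884, 248, 21]);
translate([298, 270, 716]) cube([884, 248, 21]);


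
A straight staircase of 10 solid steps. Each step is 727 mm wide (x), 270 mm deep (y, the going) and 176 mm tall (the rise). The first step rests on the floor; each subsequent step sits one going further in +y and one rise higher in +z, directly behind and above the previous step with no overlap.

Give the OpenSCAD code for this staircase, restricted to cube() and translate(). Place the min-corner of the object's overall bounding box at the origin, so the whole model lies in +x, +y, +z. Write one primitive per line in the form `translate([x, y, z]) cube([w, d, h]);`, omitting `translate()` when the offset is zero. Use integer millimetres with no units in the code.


cube([727, 270, 176]);
translate([0, 270, 176]) cube([727, 270, 176]);
translate([0, 540, 352]) cube([727, 270, 176]);
translate([0, 810, 528]) cube([727, 270, 176]);
translate([0, 1080, 704]) cube([727, 270, 176]);
translate([0, 1350, 880]) cube([727, 270, 176]);
translate([0, 1620, 1056]) cube([727, 270, 176]);
translate([0, 1890, 1232]) cube([727, 270, 176]);
translate([0, 2160, 1408]) cube([727, 270, 176]);
translate([0, 2430, 1584]) cube([727, 270, 176]);


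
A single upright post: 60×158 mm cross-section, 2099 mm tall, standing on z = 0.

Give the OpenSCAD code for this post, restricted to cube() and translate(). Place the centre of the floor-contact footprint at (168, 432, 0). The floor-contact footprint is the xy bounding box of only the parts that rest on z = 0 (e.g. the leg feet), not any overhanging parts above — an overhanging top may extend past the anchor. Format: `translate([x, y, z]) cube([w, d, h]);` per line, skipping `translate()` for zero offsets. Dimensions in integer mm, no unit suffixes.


translate([138, 353, 0]) cube([60, 158, 2099]);


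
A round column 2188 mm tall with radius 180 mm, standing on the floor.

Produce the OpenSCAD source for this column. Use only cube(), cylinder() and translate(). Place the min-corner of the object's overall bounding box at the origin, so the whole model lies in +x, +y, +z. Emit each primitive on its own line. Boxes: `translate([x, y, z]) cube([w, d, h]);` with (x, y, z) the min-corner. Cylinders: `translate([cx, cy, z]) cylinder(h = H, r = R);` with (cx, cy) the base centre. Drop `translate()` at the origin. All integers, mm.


translate([180, 180, 0]) cylinder(h = 2188, r = 180);


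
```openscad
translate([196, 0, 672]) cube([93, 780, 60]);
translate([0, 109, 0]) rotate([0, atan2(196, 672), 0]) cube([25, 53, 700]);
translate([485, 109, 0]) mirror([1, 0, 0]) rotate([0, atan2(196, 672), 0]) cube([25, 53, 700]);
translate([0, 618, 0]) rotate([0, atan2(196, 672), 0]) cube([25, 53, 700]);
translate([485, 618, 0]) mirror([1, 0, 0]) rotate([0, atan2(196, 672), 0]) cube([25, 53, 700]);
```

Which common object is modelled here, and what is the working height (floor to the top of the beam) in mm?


A sawhorse. The overall height is 732 mm.

A beam across two mirrored pairs of raked legs — a sawhorse. The beam's underside is at z = 672 (matching the legs' vertical rise in atan2(196, 672)) and the beam is 60 mm tall, so its top is at 672 + 60 = 732 mm. The raked legs top out at the beam's underside, so that is the highest point.


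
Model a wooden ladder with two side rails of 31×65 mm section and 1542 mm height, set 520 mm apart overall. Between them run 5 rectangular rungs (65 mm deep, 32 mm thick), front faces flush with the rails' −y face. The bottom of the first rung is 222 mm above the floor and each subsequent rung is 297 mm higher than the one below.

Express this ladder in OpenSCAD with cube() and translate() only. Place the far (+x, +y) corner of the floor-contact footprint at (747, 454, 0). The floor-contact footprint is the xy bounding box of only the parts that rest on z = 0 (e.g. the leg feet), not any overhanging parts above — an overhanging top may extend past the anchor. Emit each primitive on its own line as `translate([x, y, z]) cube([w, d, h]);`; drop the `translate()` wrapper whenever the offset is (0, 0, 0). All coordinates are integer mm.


translate([227, 389, 0]) cube([31, 65, 1542]);
translate([716, 389, 0]) cube([31, 65, 1542]);
translate([258, 389, 222]) cube([458, 65, 32]);
translate([258, 389, 519]) cube([458, 65, 32]);
translate([258, 389, 816]) cube([458, 65, 32]);
translate([258, 389, 1113]) cube([458, 65, 32]);
translate([258, 389, 1410]) cube([458, 65, 32]);


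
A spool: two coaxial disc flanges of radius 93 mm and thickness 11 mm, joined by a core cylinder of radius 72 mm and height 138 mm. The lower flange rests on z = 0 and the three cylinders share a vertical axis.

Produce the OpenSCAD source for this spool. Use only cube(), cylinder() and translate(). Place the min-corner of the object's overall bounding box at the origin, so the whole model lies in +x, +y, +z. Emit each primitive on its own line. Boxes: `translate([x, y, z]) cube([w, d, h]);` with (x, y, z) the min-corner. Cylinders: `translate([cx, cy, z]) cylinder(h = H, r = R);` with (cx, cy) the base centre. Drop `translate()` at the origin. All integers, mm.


translate([93, 93, 0]) cylinder(h = 11, r = 93);
translate([93, 93, 11]) cylinder(h = 138, r = 72);
translate([93, 93, 149]) cylinder(h = 11, r = 93);
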